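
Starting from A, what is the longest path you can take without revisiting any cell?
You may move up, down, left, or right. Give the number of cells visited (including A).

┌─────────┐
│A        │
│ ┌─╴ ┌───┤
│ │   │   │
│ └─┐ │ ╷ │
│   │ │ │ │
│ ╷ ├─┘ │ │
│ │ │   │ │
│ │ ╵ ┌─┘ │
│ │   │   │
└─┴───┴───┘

Finding longest simple path using DFS:
Start: (0, 0)
Longest path visits 16 cells
Path: A → down → down → right → down → down → right → up → right → up → up → right → down → down → down → left

Solution:

┌─────────┐
│A        │
│ ┌─╴ ┌───┤
│↓│   │↱ ↓│
│ └─┐ │ ╷ │
│↳ ↓│ │↑│↓│
│ ╷ ├─┘ │ │
│ │↓│↱ ↑│↓│
│ │ ╵ ┌─┘ │
│ │↳ ↑│B ↲│
└─┴───┴───┘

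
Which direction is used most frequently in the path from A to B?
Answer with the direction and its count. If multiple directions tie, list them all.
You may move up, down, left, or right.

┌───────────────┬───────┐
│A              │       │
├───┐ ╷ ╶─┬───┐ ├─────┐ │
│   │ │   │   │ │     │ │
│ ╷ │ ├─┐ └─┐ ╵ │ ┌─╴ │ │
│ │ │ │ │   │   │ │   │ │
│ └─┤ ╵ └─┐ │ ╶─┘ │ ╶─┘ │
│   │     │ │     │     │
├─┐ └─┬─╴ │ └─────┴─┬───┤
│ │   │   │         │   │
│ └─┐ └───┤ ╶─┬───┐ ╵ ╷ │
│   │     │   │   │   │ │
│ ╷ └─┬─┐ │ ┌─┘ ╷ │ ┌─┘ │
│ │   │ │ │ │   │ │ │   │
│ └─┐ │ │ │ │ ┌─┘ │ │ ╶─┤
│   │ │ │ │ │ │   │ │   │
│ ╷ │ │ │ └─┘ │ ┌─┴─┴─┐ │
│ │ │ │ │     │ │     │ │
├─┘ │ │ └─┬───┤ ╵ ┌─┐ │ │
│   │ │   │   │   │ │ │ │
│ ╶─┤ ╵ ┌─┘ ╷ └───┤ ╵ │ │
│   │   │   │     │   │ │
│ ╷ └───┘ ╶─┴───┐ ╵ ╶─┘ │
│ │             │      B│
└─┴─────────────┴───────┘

Directions: right, right, right, down, right, down, right, down, down, right, right, right, right, down, right, up, right, down, down, left, down, right, down, down, down, down
Counts: {'right': 12, 'down': 12, 'up': 1, 'left': 1}
Most common: down and right (tied at 12 times each)

Solution:

┌───────────────┬───────┐
│A → → ↓        │       │
├───┐ ╷ ╶─┬───┐ ├─────┐ │
│   │ │↳ ↓│   │ │     │ │
│ ╷ │ ├─┐ └─┐ ╵ │ ┌─╴ │ │
│ │ │ │ │↳ ↓│   │ │   │ │
│ └─┤ ╵ └─┐ │ ╶─┘ │ ╶─┘ │
│   │     │↓│     │     │
├─┐ └─┬─╴ │ └─────┴─┬───┤
│ │   │   │↳ → → → ↓│↱ ↓│
│ └─┐ └───┤ ╶─┬───┐ ╵ ╷ │
│   │     │   │   │↳ ↑│↓│
│ ╷ └─┬─┐ │ ┌─┘ ╷ │ ┌─┘ │
│ │   │ │ │ │   │ │ │↓ ↲│
│ └─┐ │ │ │ │ ┌─┘ │ │ ╶─┤
│   │ │ │ │ │ │   │ │↳ ↓│
│ ╷ │ │ │ └─┘ │ ┌─┴─┴─┐ │
│ │ │ │ │     │ │     │↓│
├─┘ │ │ └─┬───┤ ╵ ┌─┐ │ │
│   │ │   │   │   │ │ │↓│
│ ╶─┤ ╵ ┌─┘ ╷ └───┤ ╵ │ │
│   │   │   │     │   │↓│
│ ╷ └───┘ ╶─┴───┐ ╵ ╶─┘ │
│ │             │      B│
└─┴─────────────┴───────┘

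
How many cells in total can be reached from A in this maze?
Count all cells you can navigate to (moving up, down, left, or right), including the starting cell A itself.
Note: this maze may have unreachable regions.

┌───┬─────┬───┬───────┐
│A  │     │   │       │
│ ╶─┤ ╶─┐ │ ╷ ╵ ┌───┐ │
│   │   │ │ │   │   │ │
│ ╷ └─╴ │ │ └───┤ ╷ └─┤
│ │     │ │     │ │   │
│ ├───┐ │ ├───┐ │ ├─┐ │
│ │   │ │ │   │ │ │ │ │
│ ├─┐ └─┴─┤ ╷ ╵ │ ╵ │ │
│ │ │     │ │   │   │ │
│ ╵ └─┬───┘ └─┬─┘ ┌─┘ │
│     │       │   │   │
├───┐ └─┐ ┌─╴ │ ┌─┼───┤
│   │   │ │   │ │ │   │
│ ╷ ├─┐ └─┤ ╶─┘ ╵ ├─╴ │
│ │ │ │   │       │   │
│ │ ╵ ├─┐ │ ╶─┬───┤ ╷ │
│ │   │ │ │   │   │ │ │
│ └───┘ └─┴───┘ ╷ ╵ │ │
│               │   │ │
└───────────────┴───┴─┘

Using BFS/flood-fill to find all reachable cells from A:
Maze size: 10 × 11 = 110 total cells
82 cell(s) are walled off and cannot be reached from A.
Reachable cells: 28

Reachable region (· marks reachable cells):

┌───┬─────┬───┬───────┐
│A ·│· · ·│   │       │
│ ╶─┤ ╶─┐ │ ╷ ╵ ┌───┐ │
│· ·│· ·│·│ │   │   │ │
│ ╷ └─╴ │ │ └───┤ ╷ └─┤
│·│· · ·│·│     │ │   │
│ ├───┐ │ ├───┐ │ ├─┐ │
│·│   │·│·│   │ │ │ │ │
│ ├─┐ └─┴─┤ ╷ ╵ │ ╵ │ │
│·│·│     │ │   │   │ │
│ ╵ └─┬───┘ └─┬─┘ ┌─┘ │
│· · ·│       │   │   │
├───┐ └─┐ ┌─╴ │ ┌─┼───┤
│   │· ·│ │   │ │ │   │
│ ╷ ├─┐ └─┤ ╶─┘ ╵ ├─╴ │
│ │ │ │· ·│       │   │
│ │ ╵ ├─┐ │ ╶─┬───┤ ╷ │
│ │   │ │·│   │   │ │ │
│ └───┘ └─┴───┘ ╷ ╵ │ │
│               │   │ │
└───────────────┴───┴─┘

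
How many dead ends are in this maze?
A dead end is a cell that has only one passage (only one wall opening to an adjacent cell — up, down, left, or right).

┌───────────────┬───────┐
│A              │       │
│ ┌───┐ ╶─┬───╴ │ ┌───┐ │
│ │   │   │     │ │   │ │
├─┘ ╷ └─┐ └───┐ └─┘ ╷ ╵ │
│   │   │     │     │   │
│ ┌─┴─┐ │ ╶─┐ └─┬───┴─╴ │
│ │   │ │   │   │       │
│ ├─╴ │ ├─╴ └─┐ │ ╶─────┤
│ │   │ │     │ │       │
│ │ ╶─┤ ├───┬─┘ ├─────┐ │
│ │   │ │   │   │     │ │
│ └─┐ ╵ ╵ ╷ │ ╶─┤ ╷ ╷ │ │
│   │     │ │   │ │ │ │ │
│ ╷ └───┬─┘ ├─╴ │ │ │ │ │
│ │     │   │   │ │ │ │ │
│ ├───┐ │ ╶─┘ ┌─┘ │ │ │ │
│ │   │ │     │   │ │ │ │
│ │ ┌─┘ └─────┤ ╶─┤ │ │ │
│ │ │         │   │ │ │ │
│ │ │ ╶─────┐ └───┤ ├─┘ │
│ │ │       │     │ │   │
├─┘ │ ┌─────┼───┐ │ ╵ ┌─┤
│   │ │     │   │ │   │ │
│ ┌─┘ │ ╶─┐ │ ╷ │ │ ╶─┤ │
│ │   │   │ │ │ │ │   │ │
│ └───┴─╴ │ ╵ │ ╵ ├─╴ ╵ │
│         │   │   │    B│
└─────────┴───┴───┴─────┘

Checking each cell for number of passages:

Dead ends found at positions:
  (1, 0)
  (1, 5)
  (1, 8)
  (3, 1)
  (4, 4)
  (4, 6)
  (8, 2)
  (9, 8)
  (9, 10)
  (10, 0)
  (10, 5)
  (11, 11)
  (12, 1)
  (13, 9)
Total dead ends: 14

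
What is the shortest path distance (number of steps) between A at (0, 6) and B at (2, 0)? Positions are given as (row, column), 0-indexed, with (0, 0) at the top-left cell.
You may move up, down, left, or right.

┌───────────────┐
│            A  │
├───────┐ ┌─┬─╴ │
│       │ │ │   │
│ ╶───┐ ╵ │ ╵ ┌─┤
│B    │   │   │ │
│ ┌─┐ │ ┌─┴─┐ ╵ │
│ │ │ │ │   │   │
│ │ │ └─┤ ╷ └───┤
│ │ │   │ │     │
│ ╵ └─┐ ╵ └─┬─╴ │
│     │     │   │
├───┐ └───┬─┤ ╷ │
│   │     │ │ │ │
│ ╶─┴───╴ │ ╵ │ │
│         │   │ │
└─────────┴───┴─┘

Finding path from (0, 6) to (2, 0):
Path: (0,6) → (0,5) → (0,4) → (1,4) → (2,4) → (2,3) → (1,3) → (1,2) → (1,1) → (1,0) → (2,0)
Distance: 10 steps

Solution:

┌───────────────┐
│        ↓ ← A  │
├───────┐ ┌─┬─╴ │
│↓ ← ← ↰│↓│ │   │
│ ╶───┐ ╵ │ ╵ ┌─┤
│B    │↑ ↲│   │ │
│ ┌─┐ │ ┌─┴─┐ ╵ │
│ │ │ │ │   │   │
│ │ │ └─┤ ╷ └───┤
│ │ │   │ │     │
│ ╵ └─┐ ╵ └─┬─╴ │
│     │     │   │
├───┐ └───┬─┤ ╷ │
│   │     │ │ │ │
│ ╶─┴───╴ │ ╵ │ │
│         │   │ │
└─────────┴───┴─┘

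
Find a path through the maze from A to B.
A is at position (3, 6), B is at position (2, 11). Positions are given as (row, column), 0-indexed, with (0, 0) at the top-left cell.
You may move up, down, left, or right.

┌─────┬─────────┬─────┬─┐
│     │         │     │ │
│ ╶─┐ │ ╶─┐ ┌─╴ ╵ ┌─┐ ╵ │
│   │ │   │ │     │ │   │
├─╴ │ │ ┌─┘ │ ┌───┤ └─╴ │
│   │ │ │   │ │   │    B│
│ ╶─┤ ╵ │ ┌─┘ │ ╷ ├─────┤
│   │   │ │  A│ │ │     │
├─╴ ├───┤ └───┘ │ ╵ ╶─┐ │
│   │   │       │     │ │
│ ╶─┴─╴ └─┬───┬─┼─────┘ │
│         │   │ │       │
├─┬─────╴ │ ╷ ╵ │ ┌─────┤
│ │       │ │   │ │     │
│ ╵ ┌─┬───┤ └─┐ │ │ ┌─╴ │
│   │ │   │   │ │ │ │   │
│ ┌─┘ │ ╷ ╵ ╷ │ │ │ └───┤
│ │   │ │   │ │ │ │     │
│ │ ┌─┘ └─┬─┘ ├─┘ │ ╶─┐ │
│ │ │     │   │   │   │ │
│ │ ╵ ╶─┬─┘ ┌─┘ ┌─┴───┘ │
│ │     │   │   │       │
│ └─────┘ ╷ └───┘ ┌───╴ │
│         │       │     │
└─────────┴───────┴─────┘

Finding the shortest path from (3, 6) to (2, 11):
Path length: 10 steps
Directions: up → up → right → right → up → right → right → down → right → down

Solution:

┌─────┬─────────┬─────┬─┐
│     │         │↱ → ↓│ │
│ ╶─┐ │ ╶─┐ ┌─╴ ╵ ┌─┐ ╵ │
│   │ │   │ │↱ → ↑│ │↳ ↓│
├─╴ │ │ ┌─┘ │ ┌───┤ └─╴ │
│   │ │ │   │↑│   │    B│
│ ╶─┤ ╵ │ ┌─┘ │ ╷ ├─────┤
│   │   │ │  A│ │ │     │
├─╴ ├───┤ └───┘ │ ╵ ╶─┐ │
│   │   │       │     │ │
│ ╶─┴─╴ └─┬───┬─┼─────┘ │
│         │   │ │       │
├─┬─────╴ │ ╷ ╵ │ ┌─────┤
│ │       │ │   │ │     │
│ ╵ ┌─┬───┤ └─┐ │ │ ┌─╴ │
│   │ │   │   │ │ │ │   │
│ ┌─┘ │ ╷ ╵ ╷ │ │ │ └───┤
│ │   │ │   │ │ │ │     │
│ │ ┌─┘ └─┬─┘ ├─┘ │ ╶─┐ │
│ │ │     │   │   │   │ │
│ │ ╵ ╶─┬─┘ ┌─┘ ┌─┴───┘ │
│ │     │   │   │       │
│ └─────┘ ╷ └───┘ ┌───╴ │
│         │       │     │
└─────────┴───────┴─────┘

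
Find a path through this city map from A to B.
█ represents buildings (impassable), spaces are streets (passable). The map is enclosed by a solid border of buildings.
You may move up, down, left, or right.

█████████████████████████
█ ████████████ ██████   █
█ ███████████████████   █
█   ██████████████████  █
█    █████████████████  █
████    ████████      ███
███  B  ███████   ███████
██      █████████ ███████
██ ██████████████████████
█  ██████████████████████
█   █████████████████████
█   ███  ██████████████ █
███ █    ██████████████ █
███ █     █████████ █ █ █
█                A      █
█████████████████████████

Finding the shortest path from A to B:
Movement: cardinal only
Path length: 26 steps
Directions: left → left → left → left → left → left → left → left → left → left → left → left → left → left → up → up → up → up → left → up → up → up → right → up → right → right

Solution:

█████████████████████████
█ ████████████ ██████   █
█ ███████████████████   █
█   ██████████████████  █
█    █████████████████  █
████    ████████      ███
███↱→B  ███████   ███████
██↱↑    █████████ ███████
██↑██████████████████████
█ ↑██████████████████████
█ ↑↰█████████████████████
█  ↑███  ██████████████ █
███↑█    ██████████████ █
███↑█     █████████ █ █ █
█  ↑←←←←←←←←←←←←←A      █
█████████████████████████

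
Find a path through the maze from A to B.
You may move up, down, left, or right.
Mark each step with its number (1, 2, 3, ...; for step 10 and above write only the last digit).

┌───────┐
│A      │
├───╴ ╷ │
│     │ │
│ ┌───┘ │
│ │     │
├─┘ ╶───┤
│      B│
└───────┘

Finding the shortest path through the maze:
Path length: 10 steps
Directions: right → right → right → down → down → left → left → down → right → right

Solution:

┌───────┐
│A 1 2 3│
├───╴ ╷ │
│     │4│
│ ┌───┘ │
│ │7 6 5│
├─┘ ╶───┤
│  8 9 B│
└───────┘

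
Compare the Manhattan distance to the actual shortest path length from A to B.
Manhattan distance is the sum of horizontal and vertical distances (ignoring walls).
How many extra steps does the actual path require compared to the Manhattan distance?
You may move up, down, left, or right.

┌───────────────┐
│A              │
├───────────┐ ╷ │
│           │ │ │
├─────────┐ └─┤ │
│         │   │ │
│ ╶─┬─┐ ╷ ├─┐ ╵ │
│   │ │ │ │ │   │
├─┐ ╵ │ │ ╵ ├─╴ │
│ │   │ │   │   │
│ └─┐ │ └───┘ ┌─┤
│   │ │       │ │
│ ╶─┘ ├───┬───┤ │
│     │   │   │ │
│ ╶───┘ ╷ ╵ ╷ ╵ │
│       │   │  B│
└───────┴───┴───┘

Manhattan distance: |7 - 0| + |7 - 0| = 14
Actual path length: 42
Extra steps: 42 - 14 = 28

Solution:

┌───────────────┐
│A → → → → → → ↓│
├───────────┐ ╷ │
│           │ │↓│
├─────────┐ └─┤ │
│↓ ← ← ↰  │   │↓│
│ ╶─┬─┐ ╷ ├─┐ ╵ │
│↳ ↓│ │↑│ │ │  ↓│
├─┐ ╵ │ │ ╵ ├─╴ │
│ │↳ ↓│↑│   │↓ ↲│
│ └─┐ │ └───┘ ┌─┤
│   │↓│↑ ← ← ↲│ │
│ ╶─┘ ├───┬───┤ │
│↓ ← ↲│↱ ↓│↱ ↓│ │
│ ╶───┘ ╷ ╵ ╷ ╵ │
│↳ → → ↑│↳ ↑│↳ B│
└───────┴───┴───┘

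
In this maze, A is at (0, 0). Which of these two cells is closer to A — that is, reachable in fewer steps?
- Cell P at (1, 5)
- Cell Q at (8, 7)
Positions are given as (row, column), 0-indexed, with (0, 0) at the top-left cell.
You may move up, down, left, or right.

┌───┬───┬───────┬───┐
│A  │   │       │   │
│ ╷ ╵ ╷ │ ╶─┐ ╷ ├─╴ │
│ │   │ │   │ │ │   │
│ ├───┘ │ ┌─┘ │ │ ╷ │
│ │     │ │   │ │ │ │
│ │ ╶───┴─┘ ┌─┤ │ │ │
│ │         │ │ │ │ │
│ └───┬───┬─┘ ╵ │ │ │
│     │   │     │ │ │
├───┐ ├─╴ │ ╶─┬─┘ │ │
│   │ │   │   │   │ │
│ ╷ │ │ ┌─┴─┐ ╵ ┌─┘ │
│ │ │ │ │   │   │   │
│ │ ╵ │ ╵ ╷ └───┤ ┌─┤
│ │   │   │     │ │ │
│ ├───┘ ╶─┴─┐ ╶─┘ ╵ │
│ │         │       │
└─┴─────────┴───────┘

Shortest path A → P at (1, 5): 22 steps
Shortest path A → Q at (8, 7): 45 steps

P is closer (22 steps vs 45 steps).

Path to P:

┌───┬───┬───────┬───┐
│A ↓│↱ ↓│↓ ← ↰  │   │
│ ╷ ╵ ╷ │ ╶─┐ ╷ ├─╴ │
│ │↳ ↑│↓│↳ P│↑│ │   │
│ ├───┘ │ ┌─┘ │ │ ╷ │
│ │↓ ← ↲│ │↱ ↑│ │ │ │
│ │ ╶───┴─┘ ┌─┤ │ │ │
│ │↳ → → → ↑│ │ │ │ │
│ └───┬───┬─┘ ╵ │ │ │
│     │   │     │ │ │
├───┐ ├─╴ │ ╶─┬─┘ │ │
│   │ │   │   │   │ │
│ ╷ │ │ ┌─┴─┐ ╵ ┌─┘ │
│ │ │ │ │   │   │   │
│ │ ╵ │ ╵ ╷ └───┤ ┌─┤
│ │   │   │     │ │ │
│ ├───┘ ╶─┴─┐ ╶─┘ ╵ │
│ │         │       │
└─┴─────────┴───────┘

Path to Q:

┌───┬───┬───────┬───┐
│A ↓│↱ ↓│    ↱ ↓│   │
│ ╷ ╵ ╷ │ ╶─┐ ╷ ├─╴ │
│ │↳ ↑│↓│   │↑│↓│↱ ↓│
│ ├───┘ │ ┌─┘ │ │ ╷ │
│ │↓ ← ↲│ │↱ ↑│↓│↑│↓│
│ │ ╶───┴─┘ ┌─┤ │ │ │
│ │↳ → → → ↑│ │↓│↑│↓│
│ └───┬───┬─┘ ╵ │ │ │
│     │   │↓ ← ↲│↑│↓│
├───┐ ├─╴ │ ╶─┬─┘ │ │
│   │ │   │↳ ↓│↱ ↑│↓│
│ ╷ │ │ ┌─┴─┐ ╵ ┌─┘ │
│ │ │ │ │   │↳ ↑│↓ ↲│
│ │ ╵ │ ╵ ╷ └───┤ ┌─┤
│ │   │   │     │↓│ │
│ ├───┘ ╶─┴─┐ ╶─┘ ╵ │
│ │         │  Q ↲  │
└─┴─────────┴───────┘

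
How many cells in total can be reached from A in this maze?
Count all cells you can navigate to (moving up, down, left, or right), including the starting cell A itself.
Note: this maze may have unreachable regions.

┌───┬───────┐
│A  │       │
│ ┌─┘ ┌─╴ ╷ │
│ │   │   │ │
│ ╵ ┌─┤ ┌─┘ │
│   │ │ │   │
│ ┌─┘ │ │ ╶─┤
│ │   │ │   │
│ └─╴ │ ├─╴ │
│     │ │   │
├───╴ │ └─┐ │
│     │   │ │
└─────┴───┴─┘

Using BFS/flood-fill to find all reachable cells from A:
Maze size: 6 × 6 = 36 total cells
All cells are reachable — the maze is fully connected.
Reachable cells: 36

Reachable region (· marks reachable cells):

┌───┬───────┐
│A ·│· · · ·│
│ ┌─┘ ┌─╴ ╷ │
│·│· ·│· ·│·│
│ ╵ ┌─┤ ┌─┘ │
│· ·│·│·│· ·│
│ ┌─┘ │ │ ╶─┤
│·│· ·│·│· ·│
│ └─╴ │ ├─╴ │
│· · ·│·│· ·│
├───╴ │ └─┐ │
│· · ·│· ·│·│
└─────┴───┴─┘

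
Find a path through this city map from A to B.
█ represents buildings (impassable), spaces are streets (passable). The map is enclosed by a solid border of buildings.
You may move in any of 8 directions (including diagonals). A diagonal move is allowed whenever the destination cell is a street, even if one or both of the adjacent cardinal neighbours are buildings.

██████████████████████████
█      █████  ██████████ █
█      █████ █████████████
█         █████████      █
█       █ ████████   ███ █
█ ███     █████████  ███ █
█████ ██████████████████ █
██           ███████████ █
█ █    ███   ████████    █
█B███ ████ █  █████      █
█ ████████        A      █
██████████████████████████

Finding the shortest path from A to B:
Movement: 8-directional
Path length: 18 steps
Directions: left → left → left → left → left → up-left → up-left → left → up-left → left → left → left → left → left → left → left → down-left → down

Solution:

██████████████████████████
█      █████  ██████████ █
█      █████ █████████████
█         █████████      █
█       █ ████████   ███ █
█ ███     █████████  ███ █
█████ ██████████████████ █
██↙←←←←←←←   ███████████ █
█↓█    ███↖← ████████    █
█B███ ████ █↖ █████      █
█ ████████   ↖←←←←A      █
██████████████████████████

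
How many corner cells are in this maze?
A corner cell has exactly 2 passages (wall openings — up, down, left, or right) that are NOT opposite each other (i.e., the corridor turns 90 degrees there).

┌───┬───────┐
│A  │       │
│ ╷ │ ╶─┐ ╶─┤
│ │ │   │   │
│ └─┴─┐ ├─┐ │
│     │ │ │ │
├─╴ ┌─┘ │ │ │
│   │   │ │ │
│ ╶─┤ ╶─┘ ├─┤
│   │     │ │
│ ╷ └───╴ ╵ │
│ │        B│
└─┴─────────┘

Counting corner cells (2 non-opposite passages):
Total corners: 16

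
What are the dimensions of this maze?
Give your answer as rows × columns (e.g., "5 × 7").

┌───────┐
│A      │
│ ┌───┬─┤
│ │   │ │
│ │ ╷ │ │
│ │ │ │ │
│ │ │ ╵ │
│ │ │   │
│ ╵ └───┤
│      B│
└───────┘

Counting the maze dimensions:
Rows (vertical): 5
Columns (horizontal): 4
Dimensions: 5 × 4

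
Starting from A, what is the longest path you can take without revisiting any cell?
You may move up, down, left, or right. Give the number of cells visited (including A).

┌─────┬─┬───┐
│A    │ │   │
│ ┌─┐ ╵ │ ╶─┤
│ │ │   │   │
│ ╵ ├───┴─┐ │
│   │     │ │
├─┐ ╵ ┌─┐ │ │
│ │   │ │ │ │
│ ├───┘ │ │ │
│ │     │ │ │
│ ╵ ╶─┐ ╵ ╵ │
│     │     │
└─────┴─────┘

Finding longest simple path using DFS:
Start: (0, 0)
Longest path visits 20 cells
Path: A → down → down → right → down → right → up → right → right → down → down → down → left → up → left → left → down → left → up → up

Solution:

┌─────┬─┬───┐
│A    │ │   │
│ ┌─┐ ╵ │ ╶─┤
│↓│ │   │   │
│ ╵ ├───┴─┐ │
│↳ ↓│↱ → ↓│ │
├─┐ ╵ ┌─┐ │ │
│B│↳ ↑│ │↓│ │
│ ├───┘ │ │ │
│↑│↓ ← ↰│↓│ │
│ ╵ ╶─┐ ╵ ╵ │
│↑ ↲  │↑ ↲  │
└─────┴─────┘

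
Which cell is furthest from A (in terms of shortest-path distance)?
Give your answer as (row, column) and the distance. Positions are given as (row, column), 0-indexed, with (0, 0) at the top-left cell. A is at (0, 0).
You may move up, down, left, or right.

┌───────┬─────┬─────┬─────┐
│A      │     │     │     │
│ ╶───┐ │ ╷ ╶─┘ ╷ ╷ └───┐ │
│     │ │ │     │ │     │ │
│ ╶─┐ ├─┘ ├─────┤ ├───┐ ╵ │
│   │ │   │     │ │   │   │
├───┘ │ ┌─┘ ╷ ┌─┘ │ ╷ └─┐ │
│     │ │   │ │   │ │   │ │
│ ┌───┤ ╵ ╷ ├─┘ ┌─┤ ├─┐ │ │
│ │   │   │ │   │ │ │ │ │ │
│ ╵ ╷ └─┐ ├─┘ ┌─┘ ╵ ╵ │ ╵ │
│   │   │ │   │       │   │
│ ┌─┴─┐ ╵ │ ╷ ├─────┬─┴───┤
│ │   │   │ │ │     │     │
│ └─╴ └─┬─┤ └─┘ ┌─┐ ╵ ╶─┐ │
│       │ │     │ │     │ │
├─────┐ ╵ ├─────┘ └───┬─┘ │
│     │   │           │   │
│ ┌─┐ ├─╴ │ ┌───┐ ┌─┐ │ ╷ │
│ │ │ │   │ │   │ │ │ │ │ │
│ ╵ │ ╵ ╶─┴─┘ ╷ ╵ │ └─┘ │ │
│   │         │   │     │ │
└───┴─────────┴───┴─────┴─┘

Computing BFS distances from A to all cells:
Furthest cell: (9, 9)
Distance: 58 steps

Path from A to the furthest cell:

┌───────┬─────┬─────┬─────┐
│A      │↱ ↓  │↱ ↓  │     │
│ ╶───┐ │ ╷ ╶─┘ ╷ ╷ └───┐ │
│↳ → ↓│ │↑│↳ → ↑│↓│     │ │
│ ╶─┐ ├─┘ ├─────┤ ├───┐ ╵ │
│   │↓│↱ ↑│     │↓│   │   │
├───┘ │ ┌─┘ ╷ ┌─┘ │ ╷ └─┐ │
│↓ ← ↲│↑│   │ │↓ ↲│ │   │ │
│ ┌───┤ ╵ ╷ ├─┘ ┌─┤ ├─┐ │ │
│↓│↱ ↓│↑ ↰│ │↓ ↲│ │ │ │ │ │
│ ╵ ╷ └─┐ ├─┘ ┌─┘ ╵ ╵ │ ╵ │
│↳ ↑│↳ ↓│↑│↓ ↲│       │   │
│ ┌─┴─┐ ╵ │ ╷ ├─────┬─┴───┤
│ │   │↳ ↑│↓│ │↱ → ↓│↱ → ↓│
│ └─╴ └─┬─┤ └─┘ ┌─┐ ╵ ╶─┐ │
│       │ │↳ → ↑│ │↳ ↑  │↓│
├─────┐ ╵ ├─────┘ └───┬─┘ │
│     │   │           │↓ ↲│
│ ┌─┐ ├─╴ │ ┌───┐ ┌─┐ │ ╷ │
│ │ │ │   │ │   │ │B│ │↓│ │
│ ╵ │ ╵ ╶─┴─┘ ╷ ╵ │ └─┘ │ │
│   │         │   │↑ ← ↲│ │
└───┴─────────┴───┴─────┴─┘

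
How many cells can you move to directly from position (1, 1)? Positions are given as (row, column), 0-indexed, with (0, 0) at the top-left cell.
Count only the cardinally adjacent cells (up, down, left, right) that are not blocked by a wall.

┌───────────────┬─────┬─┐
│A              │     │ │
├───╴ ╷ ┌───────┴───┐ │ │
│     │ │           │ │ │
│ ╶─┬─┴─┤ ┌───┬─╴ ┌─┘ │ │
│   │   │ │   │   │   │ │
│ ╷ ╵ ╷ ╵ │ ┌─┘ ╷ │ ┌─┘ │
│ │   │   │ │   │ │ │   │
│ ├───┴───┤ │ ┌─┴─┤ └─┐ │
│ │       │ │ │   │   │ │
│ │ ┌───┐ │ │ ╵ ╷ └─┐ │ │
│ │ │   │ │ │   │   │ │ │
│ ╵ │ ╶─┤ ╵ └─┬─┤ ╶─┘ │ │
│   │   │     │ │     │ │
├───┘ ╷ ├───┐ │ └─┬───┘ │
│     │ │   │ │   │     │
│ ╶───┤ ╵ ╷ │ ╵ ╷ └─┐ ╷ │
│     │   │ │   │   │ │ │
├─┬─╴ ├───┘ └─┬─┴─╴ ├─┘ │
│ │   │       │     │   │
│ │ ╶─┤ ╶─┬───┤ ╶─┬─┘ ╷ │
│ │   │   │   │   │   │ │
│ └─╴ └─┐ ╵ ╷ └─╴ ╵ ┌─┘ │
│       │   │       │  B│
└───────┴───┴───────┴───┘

Checking passable neighbors of (1, 1):
Neighbors: (1, 0), (1, 2)
Count: 2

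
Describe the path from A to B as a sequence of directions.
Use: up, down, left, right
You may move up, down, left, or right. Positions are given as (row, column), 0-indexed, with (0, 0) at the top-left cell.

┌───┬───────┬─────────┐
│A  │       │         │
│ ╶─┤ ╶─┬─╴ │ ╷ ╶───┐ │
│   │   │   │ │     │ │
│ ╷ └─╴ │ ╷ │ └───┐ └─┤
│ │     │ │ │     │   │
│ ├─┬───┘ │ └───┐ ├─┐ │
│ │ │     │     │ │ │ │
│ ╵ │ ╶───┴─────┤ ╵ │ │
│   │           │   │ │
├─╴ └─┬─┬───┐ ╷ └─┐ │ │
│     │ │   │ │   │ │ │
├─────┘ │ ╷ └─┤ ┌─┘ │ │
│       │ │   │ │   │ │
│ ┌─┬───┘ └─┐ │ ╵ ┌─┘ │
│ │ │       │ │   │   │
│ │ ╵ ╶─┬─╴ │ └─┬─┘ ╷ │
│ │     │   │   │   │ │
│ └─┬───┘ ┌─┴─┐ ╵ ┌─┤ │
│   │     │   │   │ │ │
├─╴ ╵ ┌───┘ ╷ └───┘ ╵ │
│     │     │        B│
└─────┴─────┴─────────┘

Finding the path and converting it to directions:
Path through cells: (0,0) → (1,0) → (1,1) → (2,1) → (2,2) → (2,3) → (1,3) → (1,2) → (0,2) → (0,3) → (0,4) → (0,5) → (1,5) → (1,4) → (2,4) → (3,4) → (3,3) → (3,2) → (4,2) → (4,3) → (4,4) → (4,5) → (4,6) → (4,7) → (5,7) → (6,7) → (7,7) → (7,8) → (6,8) → (6,9) → (5,9) → (4,9) → (4,8) → (3,8) → (2,8) → (2,7) → (2,6) → (1,6) → (0,6) → (0,7) → (1,7) → (1,8) → (1,9) → (2,9) → (2,10) → (3,10) → (4,10) → (5,10) → (6,10) → (7,10) → (8,10) → (9,10) → (10,10)
Directions: down, right, down, right, right, up, left, up, right, right, right, down, left, down, down, left, left, down, right, right, right, right, right, down, down, down, right, up, right, up, up, left, up, up, left, left, up, up, right, down, right, right, down, right, down, down, down, down, down, down, down, down

Solution:

┌───┬───────┬─────────┐
│A  │↱ → → ↓│↱ ↓      │
│ ╶─┤ ╶─┬─╴ │ ╷ ╶───┐ │
│↳ ↓│↑ ↰│↓ ↲│↑│↳ → ↓│ │
│ ╷ └─╴ │ ╷ │ └───┐ └─┤
│ │↳ → ↑│↓│ │↑ ← ↰│↳ ↓│
│ ├─┬───┘ │ └───┐ ├─┐ │
│ │ │↓ ← ↲│     │↑│ │↓│
│ ╵ │ ╶───┴─────┤ ╵ │ │
│   │↳ → → → → ↓│↑ ↰│↓│
├─╴ └─┬─┬───┐ ╷ └─┐ │ │
│     │ │   │ │↓  │↑│↓│
├─────┘ │ ╷ └─┤ ┌─┘ │ │
│       │ │   │↓│↱ ↑│↓│
│ ┌─┬───┘ └─┐ │ ╵ ┌─┘ │
│ │ │       │ │↳ ↑│  ↓│
│ │ ╵ ╶─┬─╴ │ └─┬─┘ ╷ │
│ │     │   │   │   │↓│
│ └─┬───┘ ┌─┴─┐ ╵ ┌─┤ │
│   │     │   │   │ │↓│
├─╴ ╵ ┌───┘ ╷ └───┘ ╵ │
│     │     │        B│
└─────┴─────┴─────────┘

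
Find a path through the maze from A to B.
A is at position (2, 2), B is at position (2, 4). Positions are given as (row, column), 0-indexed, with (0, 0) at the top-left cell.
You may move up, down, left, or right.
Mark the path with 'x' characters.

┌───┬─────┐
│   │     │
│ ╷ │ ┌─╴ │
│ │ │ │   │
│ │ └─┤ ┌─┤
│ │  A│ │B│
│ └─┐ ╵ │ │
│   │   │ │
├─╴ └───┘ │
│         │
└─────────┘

Finding the shortest path from (2, 2) to (2, 4):
Path length: 14 steps
Directions: left → up → up → left → down → down → down → right → down → right → right → right → up → up

Solution:

┌───┬─────┐
│x x│     │
│ ╷ │ ┌─╴ │
│x│x│ │   │
│ │ └─┤ ┌─┤
│x│x A│ │B│
│ └─┐ ╵ │ │
│x x│   │x│
├─╴ └───┘ │
│  x x x x│
└─────────┘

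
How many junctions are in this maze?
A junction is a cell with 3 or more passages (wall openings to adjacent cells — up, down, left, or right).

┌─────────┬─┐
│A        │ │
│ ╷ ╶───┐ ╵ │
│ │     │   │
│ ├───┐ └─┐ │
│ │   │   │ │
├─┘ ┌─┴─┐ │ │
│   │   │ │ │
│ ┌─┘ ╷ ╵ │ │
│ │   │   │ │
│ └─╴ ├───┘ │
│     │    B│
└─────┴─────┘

Checking each cell for number of passages:

Junctions found (3+ passages):
  (0, 1): 3 passages
  (1, 5): 3 passages
  (4, 2): 3 passages
Total junctions: 3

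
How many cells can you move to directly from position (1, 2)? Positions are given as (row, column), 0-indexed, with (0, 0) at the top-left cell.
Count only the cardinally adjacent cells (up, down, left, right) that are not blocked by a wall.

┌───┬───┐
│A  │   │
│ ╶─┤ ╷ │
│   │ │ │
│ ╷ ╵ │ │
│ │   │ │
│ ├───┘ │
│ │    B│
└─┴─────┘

Checking passable neighbors of (1, 2):
Neighbors: (0, 2), (2, 2)
Count: 2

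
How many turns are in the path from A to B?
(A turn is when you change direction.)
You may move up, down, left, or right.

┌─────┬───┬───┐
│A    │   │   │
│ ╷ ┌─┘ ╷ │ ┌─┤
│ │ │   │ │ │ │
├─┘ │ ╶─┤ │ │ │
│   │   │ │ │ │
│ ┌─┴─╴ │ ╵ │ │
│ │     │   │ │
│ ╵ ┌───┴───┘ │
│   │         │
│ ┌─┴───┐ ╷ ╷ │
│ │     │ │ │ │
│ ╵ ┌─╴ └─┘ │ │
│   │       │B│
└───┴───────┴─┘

Directions: right, down, down, left, down, down, down, down, right, up, right, right, down, right, right, up, up, right, down, down
Number of turns: 11

Solution:

┌─────┬───┬───┐
│A ↓  │   │   │
│ ╷ ┌─┘ ╷ │ ┌─┤
│ │↓│   │ │ │ │
├─┘ │ ╶─┤ │ │ │
│↓ ↲│   │ │ │ │
│ ┌─┴─╴ │ ╵ │ │
│↓│     │   │ │
│ ╵ ┌───┴───┘ │
│↓  │      ↱ ↓│
│ ┌─┴───┐ ╷ ╷ │
│↓│↱ → ↓│ │↑│↓│
│ ╵ ┌─╴ └─┘ │ │
│↳ ↑│  ↳ → ↑│B│
└───┴───────┴─┘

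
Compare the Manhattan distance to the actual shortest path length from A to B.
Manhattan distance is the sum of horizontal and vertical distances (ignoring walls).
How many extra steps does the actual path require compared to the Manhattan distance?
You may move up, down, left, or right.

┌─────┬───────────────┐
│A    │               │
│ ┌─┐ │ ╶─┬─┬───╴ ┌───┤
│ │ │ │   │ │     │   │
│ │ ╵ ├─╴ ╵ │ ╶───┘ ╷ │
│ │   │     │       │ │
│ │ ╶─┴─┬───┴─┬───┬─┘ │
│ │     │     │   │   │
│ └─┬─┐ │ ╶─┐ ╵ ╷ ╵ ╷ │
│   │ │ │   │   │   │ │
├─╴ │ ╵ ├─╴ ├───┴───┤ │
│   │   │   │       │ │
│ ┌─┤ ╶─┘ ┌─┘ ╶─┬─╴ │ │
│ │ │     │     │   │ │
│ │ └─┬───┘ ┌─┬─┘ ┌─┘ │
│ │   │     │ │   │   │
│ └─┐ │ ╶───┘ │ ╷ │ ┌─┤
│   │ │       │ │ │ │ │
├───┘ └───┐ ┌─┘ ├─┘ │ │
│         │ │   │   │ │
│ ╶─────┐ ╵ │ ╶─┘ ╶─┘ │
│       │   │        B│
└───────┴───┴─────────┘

Manhattan distance: |10 - 0| + |10 - 0| = 20
Actual path length: 40
Extra steps: 40 - 20 = 20

Solution:

┌─────┬───────────────┐
│A → ↓│               │
│ ┌─┐ │ ╶─┬─┬───╴ ┌───┤
│ │ │↓│   │ │     │   │
│ │ ╵ ├─╴ ╵ │ ╶───┘ ╷ │
│ │↓ ↲│     │       │ │
│ │ ╶─┴─┬───┴─┬───┬─┘ │
│ │↳ → ↓│↱ → ↓│↱ ↓│↱ ↓│
│ └─┬─┐ │ ╶─┐ ╵ ╷ ╵ ╷ │
│   │ │↓│↑ ↰│↳ ↑│↳ ↑│↓│
├─╴ │ ╵ ├─╴ ├───┴───┤ │
│   │↓ ↲│↱ ↑│       │↓│
│ ┌─┤ ╶─┘ ┌─┘ ╶─┬─╴ │ │
│ │ │↳ → ↑│     │   │↓│
│ │ └─┬───┘ ┌─┬─┘ ┌─┘ │
│ │   │     │ │   │↓ ↲│
│ └─┐ │ ╶───┘ │ ╷ │ ┌─┤
│   │ │       │ │ │↓│ │
├───┘ └───┐ ┌─┘ ├─┘ │ │
│         │ │   │↓ ↲│ │
│ ╶─────┐ ╵ │ ╶─┘ ╶─┘ │
│       │   │    ↳ → B│
└───────┴───┴─────────┘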